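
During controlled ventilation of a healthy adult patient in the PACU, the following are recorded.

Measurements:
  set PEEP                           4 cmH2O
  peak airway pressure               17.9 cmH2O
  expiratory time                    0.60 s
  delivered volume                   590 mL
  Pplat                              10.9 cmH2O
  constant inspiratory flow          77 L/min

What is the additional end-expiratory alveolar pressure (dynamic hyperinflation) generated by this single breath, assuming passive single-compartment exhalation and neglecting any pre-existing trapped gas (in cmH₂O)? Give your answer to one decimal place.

Flow: 77 L/min ÷ 60 = 1.2833 L/s.
R = (PIP − Pplat)/V̇ = (17.9 − 10.9) / 1.2833 = 7.0/1.2833 = 5.455 cmH2O·s/L.
C = Vt/(Pplat − PEEP) = 590.0 / (10.9 − 4) = 590.0/6.9 = 85.507 mL/cmH2O.
τ = R × C = 5.455 × 0.08551 L/cmH2O = 0.4665 s.
Fraction remaining = e^(−Te/τ) = e^(−0.60/0.4665) = 0.2763; trapped volume = 590.0 × 0.2763 = 163.02 mL.
Additional alveolar pressure from trapping ≈ V_trapped / C = 163.02 / 85.507 = 1.907 cmH2O.

1.9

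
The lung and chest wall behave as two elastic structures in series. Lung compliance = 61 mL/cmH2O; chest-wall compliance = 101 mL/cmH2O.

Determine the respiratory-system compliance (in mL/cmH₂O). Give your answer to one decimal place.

Lung and chest wall are elastances in series: 1/Crs = 1/CL + 1/Ccw.
1/Crs = 1/61 + 1/101 = 0.02629.
Crs = 38.037 mL/cmH2O.

38.0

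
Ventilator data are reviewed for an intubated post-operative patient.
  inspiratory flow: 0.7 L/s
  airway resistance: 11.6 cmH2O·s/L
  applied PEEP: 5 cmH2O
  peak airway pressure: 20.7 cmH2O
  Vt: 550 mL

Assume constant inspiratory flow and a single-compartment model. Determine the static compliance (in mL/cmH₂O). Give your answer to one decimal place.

72.6

Equation of motion (constant flow): PIP = Vt/C + R·V̇ + PEEP.
Vt/C = PIP − R·V̇ − PEEP = 20.7 − 11.6×0.7 − 5 = 20.7 − 8.12 − 5 = 7.58 cmH2O.
C = Vt / 7.58 = 550 / 7.58 = 72.559 mL/cmH2O.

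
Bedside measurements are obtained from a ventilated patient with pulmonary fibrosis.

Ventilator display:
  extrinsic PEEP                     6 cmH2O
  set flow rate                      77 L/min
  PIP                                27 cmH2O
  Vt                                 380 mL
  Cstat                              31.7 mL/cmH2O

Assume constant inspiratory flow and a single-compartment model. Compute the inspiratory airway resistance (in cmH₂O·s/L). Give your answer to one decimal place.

7.0

Flow: 77 L/min ÷ 60 = 1.2833 L/s.
Equation of motion (constant flow): PIP = Vt/C + R·V̇ + PEEP.
R·V̇ = PIP − Vt/C − PEEP = 27 − 380/31.7 − 6 = 27 − 11.987 − 6 = 9.013 cmH2O.
R = 9.013 / 1.2833 = 7.023 cmH2O·s/L.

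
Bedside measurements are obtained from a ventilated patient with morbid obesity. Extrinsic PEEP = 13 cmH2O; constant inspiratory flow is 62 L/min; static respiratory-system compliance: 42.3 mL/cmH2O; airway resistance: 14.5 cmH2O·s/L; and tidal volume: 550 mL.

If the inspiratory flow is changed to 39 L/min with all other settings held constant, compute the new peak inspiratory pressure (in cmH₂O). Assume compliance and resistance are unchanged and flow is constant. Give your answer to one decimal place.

35.4

Flow: 62 L/min ÷ 60 = 1.0333 L/s.
New flow: 39 L/min ÷ 60 = 0.65 L/s.
PIP = Vt/C + R·V̇ + PEEP (constant-flow equation of motion).
Only the resistive term changes: ΔPIP = R × ΔV̇ = 14.5 × (0.65 − 1.0333) = 14.5 × -0.3833 = -5.558 cmH2O.
Original PIP = 550/42.3 + 14.5×1.0333 + 13 = 40.985 cmH2O; new PIP = 40.985 + (-5.558) = 35.427 cmH2O.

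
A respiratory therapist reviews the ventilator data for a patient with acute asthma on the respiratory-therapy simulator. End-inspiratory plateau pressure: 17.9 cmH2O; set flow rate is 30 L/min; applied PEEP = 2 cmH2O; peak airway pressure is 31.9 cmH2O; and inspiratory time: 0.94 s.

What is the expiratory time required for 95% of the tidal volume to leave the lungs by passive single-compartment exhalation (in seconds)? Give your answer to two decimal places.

2.48

Flow: 30 L/min ÷ 60 = 0.5 L/s.
Vt = flow × Ti = 0.5 L/s × 0.94 s × 1000 mL/L = 470.0 mL.
R = (PIP − Pplat)/V̇ = (31.9 − 17.9) / 0.5 = 14.0/0.5 = 28.0 cmH2O·s/L.
C = Vt/(Pplat − PEEP) = 470.0 / (17.9 − 2) = 470.0/15.9 = 29.56 mL/cmH2O.
τ = R × C = 28.0 × 0.02956 L/cmH2O = 0.8277 s.
t = −τ·ln(1 − 0.95) = −0.8277·ln(0.05) = 2.48 s.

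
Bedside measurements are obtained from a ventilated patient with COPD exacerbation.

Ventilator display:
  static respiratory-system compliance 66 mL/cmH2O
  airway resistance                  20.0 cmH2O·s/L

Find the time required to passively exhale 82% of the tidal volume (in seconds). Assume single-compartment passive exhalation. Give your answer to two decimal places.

2.26

τ = R × C = 20.0 × 66 mL/cmH2O = 20.0 × 0.066 L/cmH2O = 1.32 s.
Exhaled fraction f = 1 − e^(−t/τ) → t = −τ·ln(1 − f) = −1.32·ln(0.18) = 2.264 s.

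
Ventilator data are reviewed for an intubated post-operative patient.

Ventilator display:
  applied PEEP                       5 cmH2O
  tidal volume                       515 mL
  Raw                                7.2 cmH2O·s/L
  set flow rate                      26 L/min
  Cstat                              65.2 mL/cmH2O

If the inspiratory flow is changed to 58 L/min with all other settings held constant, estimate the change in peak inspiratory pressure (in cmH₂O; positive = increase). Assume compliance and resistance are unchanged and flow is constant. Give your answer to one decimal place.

3.8

Flow: 26 L/min ÷ 60 = 0.4333 L/s.
New flow: 58 L/min ÷ 60 = 0.9667 L/s.
PIP = Vt/C + R·V̇ + PEEP (constant-flow equation of motion).
Only the resistive term changes: ΔPIP = R × ΔV̇ = 7.2 × (0.9667 − 0.4333) = 7.2 × 0.5334 = 3.84 cmH2O.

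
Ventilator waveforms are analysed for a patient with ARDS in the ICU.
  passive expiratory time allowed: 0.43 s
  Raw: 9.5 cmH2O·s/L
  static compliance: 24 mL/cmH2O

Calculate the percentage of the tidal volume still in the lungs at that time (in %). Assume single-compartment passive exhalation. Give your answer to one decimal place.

15.2

τ = R × C = 9.5 × 24 mL/cmH2O = 9.5 × 0.024 L/cmH2O = 0.228 s.
Passive exhalation: V(t)/V₀ = e^(−t/τ) = e^(−0.43/0.228) = 0.1517.
Fraction remaining = 0.1517 → 15.17%.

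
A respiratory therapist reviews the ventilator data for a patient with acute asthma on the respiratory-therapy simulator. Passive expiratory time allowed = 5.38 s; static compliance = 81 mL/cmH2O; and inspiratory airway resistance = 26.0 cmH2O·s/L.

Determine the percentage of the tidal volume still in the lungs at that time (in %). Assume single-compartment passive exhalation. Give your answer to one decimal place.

7.8

τ = R × C = 26.0 × 81 mL/cmH2O = 26.0 × 0.081 L/cmH2O = 2.106 s.
Passive exhalation: V(t)/V₀ = e^(−t/τ) = e^(−5.38/2.106) = 0.07772.
Fraction remaining = 0.07772 → 7.772%.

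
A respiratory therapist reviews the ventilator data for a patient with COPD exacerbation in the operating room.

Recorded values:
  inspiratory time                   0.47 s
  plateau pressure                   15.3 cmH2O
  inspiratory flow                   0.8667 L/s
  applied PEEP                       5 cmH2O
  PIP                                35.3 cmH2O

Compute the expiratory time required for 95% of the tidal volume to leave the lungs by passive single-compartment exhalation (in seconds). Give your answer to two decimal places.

2.73

Vt = flow × Ti = 0.8667 L/s × 0.47 s × 1000 mL/L = 407.35 mL.
R = (PIP − Pplat)/V̇ = (35.3 − 15.3) / 0.8667 = 20.0/0.8667 = 23.076 cmH2O·s/L.
C = Vt/(Pplat − PEEP) = 407.35 / (15.3 − 5) = 407.35/10.3 = 39.549 mL/cmH2O.
τ = R × C = 23.076 × 0.03955 L/cmH2O = 0.9127 s.
t = −τ·ln(1 − 0.95) = −0.9127·ln(0.05) = 2.734 s.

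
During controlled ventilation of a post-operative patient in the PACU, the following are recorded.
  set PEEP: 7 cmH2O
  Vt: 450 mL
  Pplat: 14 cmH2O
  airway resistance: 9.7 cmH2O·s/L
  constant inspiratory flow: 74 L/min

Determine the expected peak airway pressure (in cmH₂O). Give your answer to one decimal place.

26.0

Flow: 74 L/min ÷ 60 = 1.2333 L/s.
PIP = Pplat + Raw × flow = 14 + 9.7 × 1.2333 = 14 + 11.963 = 25.963 cmH2O.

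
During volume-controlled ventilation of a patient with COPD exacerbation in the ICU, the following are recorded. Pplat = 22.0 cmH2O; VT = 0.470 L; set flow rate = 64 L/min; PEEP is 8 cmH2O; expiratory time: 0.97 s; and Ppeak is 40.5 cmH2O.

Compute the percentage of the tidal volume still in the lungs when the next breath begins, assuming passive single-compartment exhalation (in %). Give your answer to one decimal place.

18.9

Flow: 64 L/min ÷ 60 = 1.0667 L/s.
R = (PIP − Pplat)/V̇ = (40.5 − 22.0) / 1.0667 = 18.5/1.0667 = 17.343 cmH2O·s/L.
C = Vt/(Pplat − PEEP) = 470.0 / (22.0 − 8) = 470.0/14.0 = 33.571 mL/cmH2O.
τ = R × C = 17.343 × 0.03357 L/cmH2O = 0.5822 s.
Fraction remaining at end-expiration = e^(−Te/τ) = e^(−0.97/0.5822) = 0.189 → 18.9%.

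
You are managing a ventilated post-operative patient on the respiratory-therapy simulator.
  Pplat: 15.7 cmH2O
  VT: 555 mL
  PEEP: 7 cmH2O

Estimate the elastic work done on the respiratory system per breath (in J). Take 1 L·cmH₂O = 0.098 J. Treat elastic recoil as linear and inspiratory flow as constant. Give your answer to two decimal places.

Elastic work ≈ ½ × (Pplat − PEEP) × Vt = 0.5 × (15.7 − 7) × 0.555 L = 0.5 × 8.7 × 0.555 = 2.414 L·cmH2O.
× 0.098 J/(L·cmH2O) → 0.2366 J.

0.24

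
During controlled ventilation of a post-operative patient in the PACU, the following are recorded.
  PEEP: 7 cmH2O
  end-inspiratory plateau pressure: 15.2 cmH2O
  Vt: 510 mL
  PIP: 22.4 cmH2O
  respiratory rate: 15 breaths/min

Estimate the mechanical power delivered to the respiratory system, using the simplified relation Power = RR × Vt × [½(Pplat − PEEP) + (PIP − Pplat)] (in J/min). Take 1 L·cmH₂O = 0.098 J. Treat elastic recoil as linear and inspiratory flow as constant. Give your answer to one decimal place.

8.5

Per-breath work = Vt × [½(Pplat−PEEP) + (PIP−Pplat)] = 0.510 × [0.5×8.2 + 7.2] = 0.510 × 11.3 = 5.763 L·cmH2O.
Power = 15 × 5.763 = 86.445 L·cmH2O/min.
× 0.098 J/(L·cmH2O) → 8.472 J/min.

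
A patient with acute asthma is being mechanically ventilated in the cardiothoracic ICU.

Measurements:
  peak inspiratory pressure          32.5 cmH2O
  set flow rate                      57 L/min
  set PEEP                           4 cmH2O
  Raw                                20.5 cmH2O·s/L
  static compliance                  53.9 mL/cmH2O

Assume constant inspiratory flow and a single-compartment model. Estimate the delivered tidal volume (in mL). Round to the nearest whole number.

Flow: 57 L/min ÷ 60 = 0.95 L/s.
Equation of motion (constant flow): PIP = Vt/C + R·V̇ + PEEP.
Vt/C = PIP − R·V̇ − PEEP = 32.5 − 19.475 − 4 = 9.025 cmH2O.
Vt = C × 9.025 = 53.9 × 9.025 = 486.45 mL.

486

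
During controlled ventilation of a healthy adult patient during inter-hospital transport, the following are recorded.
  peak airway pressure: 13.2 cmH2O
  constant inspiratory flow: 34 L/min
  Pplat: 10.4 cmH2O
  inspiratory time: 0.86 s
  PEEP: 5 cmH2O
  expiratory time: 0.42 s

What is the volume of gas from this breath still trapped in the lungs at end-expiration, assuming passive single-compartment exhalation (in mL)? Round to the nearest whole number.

Flow: 34 L/min ÷ 60 = 0.5667 L/s.
Vt = flow × Ti = 0.5667 L/s × 0.86 s × 1000 mL/L = 487.36 mL.
R = (PIP − Pplat)/V̇ = (13.2 − 10.4) / 0.5667 = 2.8/0.5667 = 4.941 cmH2O·s/L.
C = Vt/(Pplat − PEEP) = 487.36 / (10.4 − 5) = 487.36/5.4 = 90.252 mL/cmH2O.
τ = R × C = 4.941 × 0.09025 L/cmH2O = 0.4459 s.
Fraction remaining = e^(−Te/τ) = e^(−0.42/0.4459) = 0.3899.
Trapped volume = 487.36 × 0.3899 = 190.02 mL.

190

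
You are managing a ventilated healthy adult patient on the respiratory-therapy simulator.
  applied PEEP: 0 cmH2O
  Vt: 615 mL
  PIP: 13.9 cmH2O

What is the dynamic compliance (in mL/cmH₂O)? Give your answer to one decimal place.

Dynamic compliance = Vt / (PIP − PEEP) = 615 / (13.9 − 0) = 615 / 13.9 = 44.245 mL/cmH2O.

44.2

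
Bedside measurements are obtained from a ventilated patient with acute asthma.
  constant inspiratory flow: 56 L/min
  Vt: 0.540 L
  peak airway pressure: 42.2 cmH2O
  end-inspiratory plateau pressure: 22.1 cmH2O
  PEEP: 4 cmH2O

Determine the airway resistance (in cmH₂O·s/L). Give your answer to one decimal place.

21.5

Flow: 56 L/min ÷ 60 = 0.9333 L/s.
Raw = (PIP − Pplat) / flow = (42.2 − 22.1) / 0.9333 = 20.1 / 0.9333 = 21.536 cmH2O·s/L.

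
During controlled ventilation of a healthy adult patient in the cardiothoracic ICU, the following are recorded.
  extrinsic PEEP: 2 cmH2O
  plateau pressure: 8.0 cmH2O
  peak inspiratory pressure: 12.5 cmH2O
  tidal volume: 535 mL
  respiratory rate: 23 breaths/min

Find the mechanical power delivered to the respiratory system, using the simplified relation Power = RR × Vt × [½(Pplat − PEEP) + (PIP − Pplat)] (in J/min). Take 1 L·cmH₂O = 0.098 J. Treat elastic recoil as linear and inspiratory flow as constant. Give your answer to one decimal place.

9.0

Per-breath work = Vt × [½(Pplat−PEEP) + (PIP−Pplat)] = 0.535 × [0.5×6.0 + 4.5] = 0.535 × 7.5 = 4.013 L·cmH2O.
Power = 23 × 4.013 = 92.299 L·cmH2O/min.
× 0.098 J/(L·cmH2O) → 9.045 J/min.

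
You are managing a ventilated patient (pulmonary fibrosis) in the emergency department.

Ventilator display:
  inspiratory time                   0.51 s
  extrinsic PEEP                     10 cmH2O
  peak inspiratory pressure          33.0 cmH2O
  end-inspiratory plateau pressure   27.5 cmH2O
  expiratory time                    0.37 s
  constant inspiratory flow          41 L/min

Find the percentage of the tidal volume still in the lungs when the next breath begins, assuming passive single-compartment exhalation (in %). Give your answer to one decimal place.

9.9

Flow: 41 L/min ÷ 60 = 0.6833 L/s.
Vt = flow × Ti = 0.6833 L/s × 0.51 s × 1000 mL/L = 348.48 mL.
R = (PIP − Pplat)/V̇ = (33.0 − 27.5) / 0.6833 = 5.5/0.6833 = 8.049 cmH2O·s/L.
C = Vt/(Pplat − PEEP) = 348.48 / (27.5 − 10) = 348.48/17.5 = 19.913 mL/cmH2O.
τ = R × C = 8.049 × 0.01991 L/cmH2O = 0.1603 s.
Fraction remaining at end-expiration = e^(−Te/τ) = e^(−0.37/0.1603) = 0.09944 → 9.944%.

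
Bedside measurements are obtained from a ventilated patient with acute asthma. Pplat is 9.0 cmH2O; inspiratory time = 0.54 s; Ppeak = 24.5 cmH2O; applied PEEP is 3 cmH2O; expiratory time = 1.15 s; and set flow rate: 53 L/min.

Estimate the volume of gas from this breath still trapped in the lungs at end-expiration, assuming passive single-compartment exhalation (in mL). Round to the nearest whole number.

209

Flow: 53 L/min ÷ 60 = 0.8833 L/s.
Vt = flow × Ti = 0.8833 L/s × 0.54 s × 1000 mL/L = 476.98 mL.
R = (PIP − Pplat)/V̇ = (24.5 − 9.0) / 0.8833 = 15.5/0.8833 = 17.548 cmH2O·s/L.
C = Vt/(Pplat − PEEP) = 476.98 / (9.0 − 3) = 476.98/6.0 = 79.497 mL/cmH2O.
τ = R × C = 17.548 × 0.0795 L/cmH2O = 1.395 s.
Fraction remaining = e^(−Te/τ) = e^(−1.15/1.395) = 0.4385.
Trapped volume = 476.98 × 0.4385 = 209.16 mL.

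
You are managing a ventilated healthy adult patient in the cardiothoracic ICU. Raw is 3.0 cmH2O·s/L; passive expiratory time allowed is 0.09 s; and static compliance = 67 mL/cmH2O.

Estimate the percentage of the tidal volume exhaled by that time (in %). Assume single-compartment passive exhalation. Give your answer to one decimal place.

τ = R × C = 3.0 × 67 mL/cmH2O = 3.0 × 0.067 L/cmH2O = 0.201 s.
Passive exhalation: V(t)/V₀ = e^(−t/τ) = e^(−0.09/0.201) = 0.6391.
Fraction exhaled = 1 − 0.6391 = 0.3609 → 36.09%.

36.1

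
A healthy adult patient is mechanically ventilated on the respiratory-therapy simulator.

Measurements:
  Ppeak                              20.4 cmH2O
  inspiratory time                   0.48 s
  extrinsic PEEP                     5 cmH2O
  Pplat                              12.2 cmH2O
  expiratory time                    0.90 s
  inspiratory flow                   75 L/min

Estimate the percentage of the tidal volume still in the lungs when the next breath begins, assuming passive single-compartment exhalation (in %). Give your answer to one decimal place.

Flow: 75 L/min ÷ 60 = 1.25 L/s.
Vt = flow × Ti = 1.25 L/s × 0.48 s × 1000 mL/L = 600.0 mL.
R = (PIP − Pplat)/V̇ = (20.4 − 12.2) / 1.25 = 8.2/1.25 = 6.56 cmH2O·s/L.
C = Vt/(Pplat − PEEP) = 600.0 / (12.2 − 5) = 600.0/7.2 = 83.333 mL/cmH2O.
τ = R × C = 6.56 × 0.08333 L/cmH2O = 0.5466 s.
Fraction remaining at end-expiration = e^(−Te/τ) = e^(−0.90/0.5466) = 0.1927 → 19.27%.

19.3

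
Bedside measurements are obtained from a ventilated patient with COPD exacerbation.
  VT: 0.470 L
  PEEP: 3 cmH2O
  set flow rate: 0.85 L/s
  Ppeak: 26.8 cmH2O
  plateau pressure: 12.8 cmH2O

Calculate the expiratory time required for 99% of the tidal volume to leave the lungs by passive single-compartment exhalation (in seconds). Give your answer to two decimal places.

3.64

R = (PIP − Pplat)/V̇ = (26.8 − 12.8) / 0.85 = 14.0/0.85 = 16.471 cmH2O·s/L.
C = Vt/(Pplat − PEEP) = 470.0 / (12.8 − 3) = 470.0/9.8 = 47.959 mL/cmH2O.
τ = R × C = 16.471 × 0.04796 L/cmH2O = 0.7899 s.
t = −τ·ln(1 − 0.99) = −0.7899·ln(0.01) = 3.638 s.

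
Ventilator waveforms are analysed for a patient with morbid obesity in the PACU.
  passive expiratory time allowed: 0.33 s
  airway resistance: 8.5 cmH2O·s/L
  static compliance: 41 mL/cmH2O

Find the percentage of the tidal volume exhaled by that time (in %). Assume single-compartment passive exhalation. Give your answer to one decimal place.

τ = R × C = 8.5 × 41 mL/cmH2O = 8.5 × 0.041 L/cmH2O = 0.3485 s.
Passive exhalation: V(t)/V₀ = e^(−t/τ) = e^(−0.33/0.3485) = 0.3879.
Fraction exhaled = 1 − 0.3879 = 0.6121 → 61.21%.

61.2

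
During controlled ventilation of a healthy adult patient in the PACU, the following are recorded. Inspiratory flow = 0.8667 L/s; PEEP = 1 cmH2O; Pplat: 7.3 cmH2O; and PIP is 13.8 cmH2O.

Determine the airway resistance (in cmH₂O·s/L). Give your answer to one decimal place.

7.5

Raw = (PIP − Pplat) / flow = (13.8 − 7.3) / 0.8667 = 6.5 / 0.8667 = 7.5 cmH2O·s/L.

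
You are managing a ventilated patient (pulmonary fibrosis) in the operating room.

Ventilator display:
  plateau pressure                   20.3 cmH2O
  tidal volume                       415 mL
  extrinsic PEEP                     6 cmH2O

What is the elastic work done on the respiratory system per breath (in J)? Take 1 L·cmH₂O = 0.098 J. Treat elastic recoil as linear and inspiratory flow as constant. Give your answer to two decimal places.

Elastic work ≈ ½ × (Pplat − PEEP) × Vt = 0.5 × (20.3 − 6) × 0.415 L = 0.5 × 14.3 × 0.415 = 2.967 L·cmH2O.
× 0.098 J/(L·cmH2O) → 0.2908 J.

0.29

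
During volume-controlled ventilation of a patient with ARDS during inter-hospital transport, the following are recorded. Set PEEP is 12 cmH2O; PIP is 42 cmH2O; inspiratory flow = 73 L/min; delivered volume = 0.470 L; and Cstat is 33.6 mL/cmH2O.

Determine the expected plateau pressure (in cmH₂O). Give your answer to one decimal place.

26.0

Pplat = PEEP + Vt / Cstat = 12 + 470 / 33.6 = 12 + 13.988 = 25.988 cmH2O.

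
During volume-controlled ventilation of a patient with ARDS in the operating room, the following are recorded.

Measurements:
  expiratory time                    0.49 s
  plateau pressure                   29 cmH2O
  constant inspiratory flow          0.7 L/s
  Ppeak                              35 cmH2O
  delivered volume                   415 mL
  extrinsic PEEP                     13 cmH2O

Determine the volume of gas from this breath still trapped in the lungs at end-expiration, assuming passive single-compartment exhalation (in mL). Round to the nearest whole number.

R = (PIP − Pplat)/V̇ = (35 − 29) / 0.7 = 6.0/0.7 = 8.571 cmH2O·s/L.
C = Vt/(Pplat − PEEP) = 415.0 / (29 − 13) = 415.0/16.0 = 25.938 mL/cmH2O.
τ = R × C = 8.571 × 0.02594 L/cmH2O = 0.2223 s.
Fraction remaining = e^(−Te/τ) = e^(−0.49/0.2223) = 0.1103.
Trapped volume = 415.0 × 0.1103 = 45.775 mL.

46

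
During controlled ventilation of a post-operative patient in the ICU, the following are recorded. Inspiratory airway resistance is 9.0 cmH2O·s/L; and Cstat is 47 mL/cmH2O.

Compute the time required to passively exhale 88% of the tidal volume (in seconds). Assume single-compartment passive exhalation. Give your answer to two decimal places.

0.90

τ = R × C = 9.0 × 47 mL/cmH2O = 9.0 × 0.047 L/cmH2O = 0.423 s.
Exhaled fraction f = 1 − e^(−t/τ) → t = −τ·ln(1 − f) = −0.423·ln(0.12) = 0.8969 s.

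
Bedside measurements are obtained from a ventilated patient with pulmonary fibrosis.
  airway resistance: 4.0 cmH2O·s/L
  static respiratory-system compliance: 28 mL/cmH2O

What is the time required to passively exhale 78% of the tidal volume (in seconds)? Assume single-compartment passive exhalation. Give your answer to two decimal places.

0.17

τ = R × C = 4.0 × 28 mL/cmH2O = 4.0 × 0.028 L/cmH2O = 0.112 s.
Exhaled fraction f = 1 − e^(−t/τ) → t = −τ·ln(1 − f) = −0.112·ln(0.22) = 0.1696 s.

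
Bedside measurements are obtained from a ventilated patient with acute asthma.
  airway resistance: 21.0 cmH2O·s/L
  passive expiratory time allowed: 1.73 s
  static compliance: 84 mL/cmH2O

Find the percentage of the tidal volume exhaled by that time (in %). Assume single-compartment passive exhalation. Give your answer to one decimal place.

62.5

τ = R × C = 21.0 × 84 mL/cmH2O = 21.0 × 0.084 L/cmH2O = 1.764 s.
Passive exhalation: V(t)/V₀ = e^(−t/τ) = e^(−1.73/1.764) = 0.375.
Fraction exhaled = 1 − 0.375 = 0.625 → 62.5%.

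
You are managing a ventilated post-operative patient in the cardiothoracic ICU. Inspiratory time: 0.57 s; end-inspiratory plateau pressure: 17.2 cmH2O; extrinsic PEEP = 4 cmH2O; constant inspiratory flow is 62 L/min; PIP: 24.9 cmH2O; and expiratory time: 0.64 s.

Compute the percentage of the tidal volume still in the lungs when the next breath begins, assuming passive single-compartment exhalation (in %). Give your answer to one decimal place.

14.6

Flow: 62 L/min ÷ 60 = 1.0333 L/s.
Vt = flow × Ti = 1.0333 L/s × 0.57 s × 1000 mL/L = 588.98 mL.
R = (PIP − Pplat)/V̇ = (24.9 − 17.2) / 1.0333 = 7.7/1.0333 = 7.452 cmH2O·s/L.
C = Vt/(Pplat − PEEP) = 588.98 / (17.2 − 4) = 588.98/13.2 = 44.62 mL/cmH2O.
τ = R × C = 7.452 × 0.04462 L/cmH2O = 0.3325 s.
Fraction remaining at end-expiration = e^(−Te/τ) = e^(−0.64/0.3325) = 0.1459 → 14.59%.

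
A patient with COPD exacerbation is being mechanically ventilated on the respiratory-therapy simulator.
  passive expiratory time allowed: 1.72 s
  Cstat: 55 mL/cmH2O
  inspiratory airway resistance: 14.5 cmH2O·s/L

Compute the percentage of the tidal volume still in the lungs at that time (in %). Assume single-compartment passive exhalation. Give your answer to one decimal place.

τ = R × C = 14.5 × 55 mL/cmH2O = 14.5 × 0.055 L/cmH2O = 0.7975 s.
Passive exhalation: V(t)/V₀ = e^(−t/τ) = e^(−1.72/0.7975) = 0.1157.
Fraction remaining = 0.1157 → 11.57%.

11.6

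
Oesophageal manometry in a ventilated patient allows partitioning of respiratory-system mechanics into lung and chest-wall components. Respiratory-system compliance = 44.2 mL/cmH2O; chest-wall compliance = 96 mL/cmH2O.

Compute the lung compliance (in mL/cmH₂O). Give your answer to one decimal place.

81.9

1/CL = 1/Crs − 1/Ccw.
1/CL = 1/44.2 − 1/96 = 0.01221.
CL = 81.9 mL/cmH2O.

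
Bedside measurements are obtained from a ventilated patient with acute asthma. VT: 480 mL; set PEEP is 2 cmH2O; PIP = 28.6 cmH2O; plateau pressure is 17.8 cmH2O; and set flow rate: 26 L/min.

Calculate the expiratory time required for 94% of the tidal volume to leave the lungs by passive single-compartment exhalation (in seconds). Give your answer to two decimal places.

Flow: 26 L/min ÷ 60 = 0.4333 L/s.
R = (PIP − Pplat)/V̇ = (28.6 − 17.8) / 0.4333 = 10.8/0.4333 = 24.925 cmH2O·s/L.
C = Vt/(Pplat − PEEP) = 480.0 / (17.8 − 2) = 480.0/15.8 = 30.38 mL/cmH2O.
τ = R × C = 24.925 × 0.03038 L/cmH2O = 0.7572 s.
t = −τ·ln(1 − 0.94) = −0.7572·ln(0.06) = 2.13 s.

2.13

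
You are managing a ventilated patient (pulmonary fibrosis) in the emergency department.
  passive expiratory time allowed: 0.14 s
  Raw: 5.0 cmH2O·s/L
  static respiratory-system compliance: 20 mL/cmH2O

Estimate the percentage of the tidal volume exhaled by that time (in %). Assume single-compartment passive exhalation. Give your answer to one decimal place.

75.3

τ = R × C = 5.0 × 20 mL/cmH2O = 5.0 × 0.020 L/cmH2O = 0.1 s.
Passive exhalation: V(t)/V₀ = e^(−t/τ) = e^(−0.14/0.1) = 0.2466.
Fraction exhaled = 1 − 0.2466 = 0.7534 → 75.34%.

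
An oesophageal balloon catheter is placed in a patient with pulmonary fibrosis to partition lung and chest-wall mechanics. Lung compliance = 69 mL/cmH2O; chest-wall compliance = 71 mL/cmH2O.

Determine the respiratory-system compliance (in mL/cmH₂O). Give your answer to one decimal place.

Lung and chest wall are elastances in series: 1/Crs = 1/CL + 1/Ccw.
1/Crs = 1/69 + 1/71 = 0.02858.
Crs = 34.99 mL/cmH2O.

35.0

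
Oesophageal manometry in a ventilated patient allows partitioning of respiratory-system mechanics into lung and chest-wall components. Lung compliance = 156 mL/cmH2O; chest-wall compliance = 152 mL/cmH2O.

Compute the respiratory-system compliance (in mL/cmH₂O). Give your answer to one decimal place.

77.0

Lung and chest wall are elastances in series: 1/Crs = 1/CL + 1/Ccw.
1/Crs = 1/156 + 1/152 = 0.01299.
Crs = 76.982 mL/cmH2O.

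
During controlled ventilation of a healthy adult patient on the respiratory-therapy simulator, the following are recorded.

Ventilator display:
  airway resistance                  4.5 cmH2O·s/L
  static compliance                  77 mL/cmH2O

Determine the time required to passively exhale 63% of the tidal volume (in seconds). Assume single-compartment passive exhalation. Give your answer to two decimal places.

τ = R × C = 4.5 × 77 mL/cmH2O = 4.5 × 0.077 L/cmH2O = 0.3465 s.
Exhaled fraction f = 1 − e^(−t/τ) → t = −τ·ln(1 − f) = −0.3465·ln(0.37) = 0.3445 s.

0.34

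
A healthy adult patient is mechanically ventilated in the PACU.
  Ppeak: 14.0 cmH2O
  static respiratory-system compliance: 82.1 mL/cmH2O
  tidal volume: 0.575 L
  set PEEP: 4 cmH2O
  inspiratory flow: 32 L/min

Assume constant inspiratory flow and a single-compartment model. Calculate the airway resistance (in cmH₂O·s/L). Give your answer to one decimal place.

5.6

Flow: 32 L/min ÷ 60 = 0.5333 L/s.
Equation of motion (constant flow): PIP = Vt/C + R·V̇ + PEEP.
R·V̇ = PIP − Vt/C − PEEP = 14.0 − 575/82.1 − 4 = 14.0 − 7.004 − 4 = 2.996 cmH2O.
R = 2.996 / 0.5333 = 5.618 cmH2O·s/L.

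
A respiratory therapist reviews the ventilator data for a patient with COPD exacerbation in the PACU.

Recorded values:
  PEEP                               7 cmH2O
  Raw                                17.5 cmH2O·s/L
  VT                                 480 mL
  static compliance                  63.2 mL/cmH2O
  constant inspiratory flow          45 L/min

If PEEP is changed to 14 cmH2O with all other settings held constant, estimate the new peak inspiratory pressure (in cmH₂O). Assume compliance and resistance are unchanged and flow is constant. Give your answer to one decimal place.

Flow: 45 L/min ÷ 60 = 0.75 L/s.
PIP = Vt/C + R·V̇ + PEEP (constant-flow equation of motion).
Only the baseline term changes: ΔPIP = ΔPEEP = 14 − 7 = 7.0 cmH2O.
Original PIP = 480/63.2 + 17.5×0.75 + 7 = 27.72 cmH2O; new PIP = 27.72 + (7.0) = 34.72 cmH2O.

34.7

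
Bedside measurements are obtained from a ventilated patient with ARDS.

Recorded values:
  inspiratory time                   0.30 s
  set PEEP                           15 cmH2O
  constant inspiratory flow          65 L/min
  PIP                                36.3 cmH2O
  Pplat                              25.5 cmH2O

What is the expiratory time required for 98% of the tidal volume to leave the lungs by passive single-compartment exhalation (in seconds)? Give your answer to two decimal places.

1.21

Flow: 65 L/min ÷ 60 = 1.0833 L/s.
Vt = flow × Ti = 1.0833 L/s × 0.30 s × 1000 mL/L = 324.99 mL.
R = (PIP − Pplat)/V̇ = (36.3 − 25.5) / 1.0833 = 10.8/1.0833 = 9.97 cmH2O·s/L.
C = Vt/(Pplat − PEEP) = 324.99 / (25.5 − 15) = 324.99/10.5 = 30.951 mL/cmH2O.
τ = R × C = 9.97 × 0.03095 L/cmH2O = 0.3086 s.
t = −τ·ln(1 − 0.98) = −0.3086·ln(0.02) = 1.207 s.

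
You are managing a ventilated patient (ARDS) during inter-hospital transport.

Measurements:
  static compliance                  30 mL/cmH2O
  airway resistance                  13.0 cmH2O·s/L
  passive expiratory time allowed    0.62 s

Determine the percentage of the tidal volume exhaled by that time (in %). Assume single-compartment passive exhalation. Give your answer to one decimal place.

τ = R × C = 13.0 × 30 mL/cmH2O = 13.0 × 0.030 L/cmH2O = 0.39 s.
Passive exhalation: V(t)/V₀ = e^(−t/τ) = e^(−0.62/0.39) = 0.204.
Fraction exhaled = 1 − 0.204 = 0.796 → 79.6%.

79.6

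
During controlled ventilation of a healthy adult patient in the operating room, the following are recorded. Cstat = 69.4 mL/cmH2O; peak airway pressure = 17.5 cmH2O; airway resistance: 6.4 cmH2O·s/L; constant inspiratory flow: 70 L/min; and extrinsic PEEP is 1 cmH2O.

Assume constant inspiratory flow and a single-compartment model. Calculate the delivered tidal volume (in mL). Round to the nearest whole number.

627

Flow: 70 L/min ÷ 60 = 1.1667 L/s.
Equation of motion (constant flow): PIP = Vt/C + R·V̇ + PEEP.
Vt/C = PIP − R·V̇ − PEEP = 17.5 − 7.467 − 1 = 9.033 cmH2O.
Vt = C × 9.033 = 69.4 × 9.033 = 626.89 mL.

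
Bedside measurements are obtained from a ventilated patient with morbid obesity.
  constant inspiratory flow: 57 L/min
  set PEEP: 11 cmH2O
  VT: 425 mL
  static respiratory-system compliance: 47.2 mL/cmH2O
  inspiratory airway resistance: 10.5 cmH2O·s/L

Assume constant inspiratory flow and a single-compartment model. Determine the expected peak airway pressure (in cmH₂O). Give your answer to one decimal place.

Flow: 57 L/min ÷ 60 = 0.95 L/s.
Equation of motion (constant flow): PIP = Vt/C + R·V̇ + PEEP.
PIP = 425/47.2 + 10.5×0.95 + 11 = 9.004 + 9.975 + 11 = 29.979 cmH2O.

30.0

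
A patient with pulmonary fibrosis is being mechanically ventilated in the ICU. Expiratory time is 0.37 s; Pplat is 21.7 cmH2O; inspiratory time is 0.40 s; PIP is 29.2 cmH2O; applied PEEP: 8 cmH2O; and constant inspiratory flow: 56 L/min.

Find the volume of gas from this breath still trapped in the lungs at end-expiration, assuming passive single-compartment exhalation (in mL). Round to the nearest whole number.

Flow: 56 L/min ÷ 60 = 0.9333 L/s.
Vt = flow × Ti = 0.9333 L/s × 0.40 s × 1000 mL/L = 373.32 mL.
R = (PIP − Pplat)/V̇ = (29.2 − 21.7) / 0.9333 = 7.5/0.9333 = 8.036 cmH2O·s/L.
C = Vt/(Pplat − PEEP) = 373.32 / (21.7 − 8) = 373.32/13.7 = 27.25 mL/cmH2O.
τ = R × C = 8.036 × 0.02725 L/cmH2O = 0.219 s.
Fraction remaining = e^(−Te/τ) = e^(−0.37/0.219) = 0.1846.
Trapped volume = 373.32 × 0.1846 = 68.915 mL.

69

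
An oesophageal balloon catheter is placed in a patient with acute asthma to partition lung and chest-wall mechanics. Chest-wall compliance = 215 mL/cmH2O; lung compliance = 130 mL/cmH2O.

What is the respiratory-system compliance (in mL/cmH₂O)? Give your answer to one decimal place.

81.0

Lung and chest wall are elastances in series: 1/Crs = 1/CL + 1/Ccw.
1/Crs = 1/130 + 1/215 = 0.01234.
Crs = 81.037 mL/cmH2O.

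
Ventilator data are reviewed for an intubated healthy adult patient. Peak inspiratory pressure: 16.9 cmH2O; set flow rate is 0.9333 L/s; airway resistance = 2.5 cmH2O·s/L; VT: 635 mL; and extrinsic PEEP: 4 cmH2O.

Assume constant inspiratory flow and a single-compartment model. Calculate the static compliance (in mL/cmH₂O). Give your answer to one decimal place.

60.1

Equation of motion (constant flow): PIP = Vt/C + R·V̇ + PEEP.
Vt/C = PIP − R·V̇ − PEEP = 16.9 − 2.5×0.9333 − 4 = 16.9 − 2.333 − 4 = 10.567 cmH2O.
C = Vt / 10.567 = 635 / 10.567 = 60.093 mL/cmH2O.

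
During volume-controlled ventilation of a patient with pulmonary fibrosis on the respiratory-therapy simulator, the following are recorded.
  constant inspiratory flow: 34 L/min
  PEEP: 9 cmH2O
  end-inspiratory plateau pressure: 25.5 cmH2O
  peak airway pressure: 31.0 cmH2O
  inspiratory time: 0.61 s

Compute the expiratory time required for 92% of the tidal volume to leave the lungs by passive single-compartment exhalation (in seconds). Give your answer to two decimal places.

Flow: 34 L/min ÷ 60 = 0.5667 L/s.
Vt = flow × Ti = 0.5667 L/s × 0.61 s × 1000 mL/L = 345.69 mL.
R = (PIP − Pplat)/V̇ = (31.0 − 25.5) / 0.5667 = 5.5/0.5667 = 9.705 cmH2O·s/L.
C = Vt/(Pplat − PEEP) = 345.69 / (25.5 − 9) = 345.69/16.5 = 20.951 mL/cmH2O.
τ = R × C = 9.705 × 0.02095 L/cmH2O = 0.2033 s.
t = −τ·ln(1 − 0.92) = −0.2033·ln(0.08) = 0.5135 s.

0.51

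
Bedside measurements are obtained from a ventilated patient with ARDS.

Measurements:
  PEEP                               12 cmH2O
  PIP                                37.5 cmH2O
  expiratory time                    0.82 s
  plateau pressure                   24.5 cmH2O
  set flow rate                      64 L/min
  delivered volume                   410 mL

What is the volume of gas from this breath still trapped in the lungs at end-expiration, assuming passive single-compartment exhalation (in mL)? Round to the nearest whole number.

Flow: 64 L/min ÷ 60 = 1.0667 L/s.
R = (PIP − Pplat)/V̇ = (37.5 − 24.5) / 1.0667 = 13.0/1.0667 = 12.187 cmH2O·s/L.
C = Vt/(Pplat − PEEP) = 410.0 / (24.5 − 12) = 410.0/12.5 = 32.8 mL/cmH2O.
τ = R × C = 12.187 × 0.0328 L/cmH2O = 0.3997 s.
Fraction remaining = e^(−Te/τ) = e^(−0.82/0.3997) = 0.1285.
Trapped volume = 410.0 × 0.1285 = 52.685 mL.

53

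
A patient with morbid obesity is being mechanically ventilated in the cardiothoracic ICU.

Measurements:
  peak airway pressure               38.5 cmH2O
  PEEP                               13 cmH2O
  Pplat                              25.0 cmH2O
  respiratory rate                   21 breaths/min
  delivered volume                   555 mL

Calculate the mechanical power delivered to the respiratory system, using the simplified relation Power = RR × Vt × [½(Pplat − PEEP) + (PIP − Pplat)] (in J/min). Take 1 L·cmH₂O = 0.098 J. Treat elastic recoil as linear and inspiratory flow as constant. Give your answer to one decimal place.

Per-breath work = Vt × [½(Pplat−PEEP) + (PIP−Pplat)] = 0.555 × [0.5×12.0 + 13.5] = 0.555 × 19.5 = 10.823 L·cmH2O.
Power = 21 × 10.823 = 227.28 L·cmH2O/min.
× 0.098 J/(L·cmH2O) → 22.273 J/min.

22.3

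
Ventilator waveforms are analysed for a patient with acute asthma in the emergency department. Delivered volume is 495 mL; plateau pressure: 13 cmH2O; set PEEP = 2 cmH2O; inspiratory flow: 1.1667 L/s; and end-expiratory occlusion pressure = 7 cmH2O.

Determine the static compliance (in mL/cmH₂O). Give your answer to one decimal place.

End-expiratory occlusion gives total PEEP = 7 cmH2O (intrinsic PEEP = 7 − 2 = 5). Use total PEEP for the elastic gradient.
Cstat = Vt / (Pplat − PEEPtotal) = 495 / (13 − 7) = 495 / 6.0 = 82.5 mL/cmH2O.

82.5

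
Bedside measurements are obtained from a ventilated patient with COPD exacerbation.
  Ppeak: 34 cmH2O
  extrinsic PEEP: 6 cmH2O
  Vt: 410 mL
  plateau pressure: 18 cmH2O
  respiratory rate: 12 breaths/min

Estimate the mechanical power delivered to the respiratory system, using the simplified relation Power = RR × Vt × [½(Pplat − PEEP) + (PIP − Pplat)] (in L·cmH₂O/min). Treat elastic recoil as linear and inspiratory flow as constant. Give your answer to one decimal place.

108.2

Per-breath work = Vt × [½(Pplat−PEEP) + (PIP−Pplat)] = 0.410 × [0.5×12.0 + 16.0] = 0.410 × 22.0 = 9.02 L·cmH2O.
Power = 12 × 9.02 = 108.24 L·cmH2O/min.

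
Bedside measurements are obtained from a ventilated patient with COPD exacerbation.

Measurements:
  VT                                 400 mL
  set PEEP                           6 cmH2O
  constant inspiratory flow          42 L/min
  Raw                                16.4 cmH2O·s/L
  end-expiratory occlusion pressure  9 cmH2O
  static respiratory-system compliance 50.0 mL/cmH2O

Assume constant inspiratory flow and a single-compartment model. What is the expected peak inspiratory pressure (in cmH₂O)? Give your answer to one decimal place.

Flow: 42 L/min ÷ 60 = 0.7 L/s.
Total PEEP = 9 cmH2O (set 6 + intrinsic 3); this is the baseline alveolar pressure.
Equation of motion (constant flow): PIP = Vt/C + R·V̇ + PEEP.
PIP = 400/50.0 + 16.4×0.7 + 9 = 8.0 + 11.48 + 9 = 28.48 cmH2O.

28.5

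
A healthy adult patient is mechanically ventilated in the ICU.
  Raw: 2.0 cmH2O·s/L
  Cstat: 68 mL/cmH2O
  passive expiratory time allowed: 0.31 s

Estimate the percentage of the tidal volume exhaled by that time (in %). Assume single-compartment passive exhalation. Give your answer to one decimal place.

89.8

τ = R × C = 2.0 × 68 mL/cmH2O = 2.0 × 0.068 L/cmH2O = 0.136 s.
Passive exhalation: V(t)/V₀ = e^(−t/τ) = e^(−0.31/0.136) = 0.1023.
Fraction exhaled = 1 − 0.1023 = 0.8977 → 89.77%.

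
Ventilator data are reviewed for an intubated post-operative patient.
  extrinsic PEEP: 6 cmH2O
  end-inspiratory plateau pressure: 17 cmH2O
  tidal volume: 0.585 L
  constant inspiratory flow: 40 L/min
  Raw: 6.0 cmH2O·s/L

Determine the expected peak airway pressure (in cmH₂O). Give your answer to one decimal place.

Flow: 40 L/min ÷ 60 = 0.6667 L/s.
PIP = Pplat + Raw × flow = 17 + 6.0 × 0.6667 = 17 + 4.0 = 21.0 cmH2O.

21.0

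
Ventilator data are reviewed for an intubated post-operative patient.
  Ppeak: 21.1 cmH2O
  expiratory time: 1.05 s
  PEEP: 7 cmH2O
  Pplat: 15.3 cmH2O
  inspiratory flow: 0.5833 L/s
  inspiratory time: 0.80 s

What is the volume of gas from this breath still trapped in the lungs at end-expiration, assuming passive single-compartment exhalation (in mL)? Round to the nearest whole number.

Vt = flow × Ti = 0.5833 L/s × 0.80 s × 1000 mL/L = 466.64 mL.
R = (PIP − Pplat)/V̇ = (21.1 − 15.3) / 0.5833 = 5.8/0.5833 = 9.943 cmH2O·s/L.
C = Vt/(Pplat − PEEP) = 466.64 / (15.3 − 7) = 466.64/8.3 = 56.222 mL/cmH2O.
τ = R × C = 9.943 × 0.05622 L/cmH2O = 0.559 s.
Fraction remaining = e^(−Te/τ) = e^(−1.05/0.559) = 0.1528.
Trapped volume = 466.64 × 0.1528 = 71.303 mL.

71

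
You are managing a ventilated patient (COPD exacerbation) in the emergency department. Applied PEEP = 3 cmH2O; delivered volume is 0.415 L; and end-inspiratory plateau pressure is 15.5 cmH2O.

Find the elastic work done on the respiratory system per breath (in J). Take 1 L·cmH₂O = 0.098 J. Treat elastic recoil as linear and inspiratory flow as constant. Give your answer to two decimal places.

0.25

Elastic work ≈ ½ × (Pplat − PEEP) × Vt = 0.5 × (15.5 − 3) × 0.415 L = 0.5 × 12.5 × 0.415 = 2.594 L·cmH2O.
× 0.098 J/(L·cmH2O) → 0.2542 J.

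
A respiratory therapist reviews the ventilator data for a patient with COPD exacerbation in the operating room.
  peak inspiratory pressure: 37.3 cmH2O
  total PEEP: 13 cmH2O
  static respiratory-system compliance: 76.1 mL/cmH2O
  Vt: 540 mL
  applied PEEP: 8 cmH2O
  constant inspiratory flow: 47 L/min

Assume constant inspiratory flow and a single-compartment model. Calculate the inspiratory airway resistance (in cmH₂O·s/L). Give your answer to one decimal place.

22.0

Flow: 47 L/min ÷ 60 = 0.7833 L/s.
Total PEEP = 13 cmH2O (set 8 + intrinsic 5); this is the baseline alveolar pressure.
Equation of motion (constant flow): PIP = Vt/C + R·V̇ + PEEP.
R·V̇ = PIP − Vt/C − PEEP = 37.3 − 540/76.1 − 13 = 37.3 − 7.096 − 13 = 17.204 cmH2O.
R = 17.204 / 0.7833 = 21.963 cmH2O·s/L.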